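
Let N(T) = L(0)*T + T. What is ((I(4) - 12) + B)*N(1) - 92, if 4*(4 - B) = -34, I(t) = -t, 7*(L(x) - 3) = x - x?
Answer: -106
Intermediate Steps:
L(x) = 3 (L(x) = 3 + (x - x)/7 = 3 + (⅐)*0 = 3 + 0 = 3)
B = 25/2 (B = 4 - ¼*(-34) = 4 + 17/2 = 25/2 ≈ 12.500)
N(T) = 4*T (N(T) = 3*T + T = 4*T)
((I(4) - 12) + B)*N(1) - 92 = ((-1*4 - 12) + 25/2)*(4*1) - 92 = ((-4 - 12) + 25/2)*4 - 92 = (-16 + 25/2)*4 - 92 = -7/2*4 - 92 = -14 - 92 = -106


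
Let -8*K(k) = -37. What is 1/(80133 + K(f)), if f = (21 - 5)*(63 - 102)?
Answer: 8/641101 ≈ 1.2479e-5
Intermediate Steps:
f = -624 (f = 16*(-39) = -624)
K(k) = 37/8 (K(k) = -⅛*(-37) = 37/8)
1/(80133 + K(f)) = 1/(80133 + 37/8) = 1/(641101/8) = 8/641101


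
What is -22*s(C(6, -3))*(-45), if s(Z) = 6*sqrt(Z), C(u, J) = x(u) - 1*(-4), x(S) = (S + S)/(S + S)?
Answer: 5940*sqrt(5) ≈ 13282.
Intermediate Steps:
x(S) = 1 (x(S) = (2*S)/((2*S)) = (2*S)*(1/(2*S)) = 1)
C(u, J) = 5 (C(u, J) = 1 - 1*(-4) = 1 + 4 = 5)
-22*s(C(6, -3))*(-45) = -132*sqrt(5)*(-45) = 5940*sqrt(5)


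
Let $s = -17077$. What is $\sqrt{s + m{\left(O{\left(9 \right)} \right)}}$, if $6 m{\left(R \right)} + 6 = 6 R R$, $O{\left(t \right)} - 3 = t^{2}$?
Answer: $i \sqrt{10022} \approx 100.11 i$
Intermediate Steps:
$O{\left(t \right)} = 3 + t^{2}$
$m{\left(R \right)} = -1 + R^{2}$ ($m{\left(R \right)} = -1 + \frac{6 R R}{6} = -1 + \frac{6 R^{2}}{6} = -1 + R^{2}$)
$\sqrt{s + m{\left(O{\left(9 \right)} \right)}} = \sqrt{-17077 - \left(1 - \left(3 + 9^{2}\right)^{2}\right)} = \sqrt{-17077 - \left(1 - \left(3 + 81\right)^{2}\right)} = \sqrt{-17077 - \left(1 - 84^{2}\right)} = \sqrt{-17077 + \left(-1 + 7056\right)} = \sqrt{-17077 + 7055} = \sqrt{-10022} = i \sqrt{10022}$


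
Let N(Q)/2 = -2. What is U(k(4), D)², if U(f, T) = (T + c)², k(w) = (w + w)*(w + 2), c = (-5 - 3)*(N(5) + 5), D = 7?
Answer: 1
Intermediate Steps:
N(Q) = -4 (N(Q) = 2*(-2) = -4)
c = -8 (c = (-5 - 3)*(-4 + 5) = -8*1 = -8)
k(w) = 2*w*(2 + w) (k(w) = (2*w)*(2 + w) = 2*w*(2 + w))
U(f, T) = (-8 + T)² (U(f, T) = (T - 8)² = (-8 + T)²)
U(k(4), D)² = ((-8 + 7)²)² = ((-1)²)² = 1² = 1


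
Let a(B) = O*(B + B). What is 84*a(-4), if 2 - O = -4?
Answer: -4032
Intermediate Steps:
O = 6 (O = 2 - 1*(-4) = 2 + 4 = 6)
a(B) = 12*B (a(B) = 6*(B + B) = 6*(2*B) = 12*B)
84*a(-4) = 84*(12*(-4)) = 84*(-48) = -4032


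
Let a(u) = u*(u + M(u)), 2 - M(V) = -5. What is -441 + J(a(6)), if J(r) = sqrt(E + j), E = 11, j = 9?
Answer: -441 + 2*sqrt(5) ≈ -436.53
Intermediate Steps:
M(V) = 7 (M(V) = 2 - 1*(-5) = 2 + 5 = 7)
a(u) = u*(7 + u) (a(u) = u*(u + 7) = u*(7 + u))
J(r) = 2*sqrt(5) (J(r) = sqrt(11 + 9) = sqrt(20) = 2*sqrt(5))
-441 + J(a(6)) = -441 + 2*sqrt(5)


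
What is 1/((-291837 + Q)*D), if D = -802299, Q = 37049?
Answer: 1/204416157612 ≈ 4.8920e-12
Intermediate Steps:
1/((-291837 + Q)*D) = 1/((-291837 + 37049)*(-802299)) = -1/802299/(-254788) = -1/254788*(-1/802299) = 1/204416157612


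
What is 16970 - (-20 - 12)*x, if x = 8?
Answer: 17226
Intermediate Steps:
16970 - (-20 - 12)*x = 16970 - (-20 - 12)*8 = 16970 - (-32)*8 = 16970 - 1*(-256) = 16970 + 256 = 17226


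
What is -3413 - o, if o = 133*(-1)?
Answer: -3280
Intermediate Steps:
o = -133
-3413 - o = -3413 - 1*(-133) = -3413 + 133 = -3280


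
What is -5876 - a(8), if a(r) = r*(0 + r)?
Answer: -5940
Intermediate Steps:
a(r) = r² (a(r) = r*r = r²)
-5876 - a(8) = -5876 - 1*8² = -5876 - 1*64 = -5876 - 64 = -5940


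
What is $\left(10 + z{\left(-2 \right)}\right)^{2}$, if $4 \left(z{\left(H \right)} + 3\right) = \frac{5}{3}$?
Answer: $\frac{7921}{144} \approx 55.007$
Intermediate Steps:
$z{\left(H \right)} = - \frac{31}{12}$ ($z{\left(H \right)} = -3 + \frac{5 \cdot \frac{1}{3}}{4} = -3 + \frac{1}{4} \cdot \frac{5}{3} = -3 + \frac{5}{12} = - \frac{31}{12}$)
$\left(10 + z{\left(-2 \right)}\right)^{2} = \left(10 - \frac{31}{12}\right)^{2} = \left(\frac{89}{12}\right)^{2} = \frac{7921}{144}$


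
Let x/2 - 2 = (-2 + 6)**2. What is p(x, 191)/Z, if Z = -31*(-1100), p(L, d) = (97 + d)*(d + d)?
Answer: 27504/8525 ≈ 3.2263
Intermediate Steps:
x = 36 (x = 4 + 2*(-2 + 6)**2 = 4 + 2*4**2 = 4 + 2*16 = 4 + 32 = 36)
p(L, d) = 2*d*(97 + d) (p(L, d) = (97 + d)*(2*d) = 2*d*(97 + d))
Z = 34100
p(x, 191)/Z = (2*191*(97 + 191))/34100 = (2*191*288)*(1/34100) = 110016*(1/34100) = 27504/8525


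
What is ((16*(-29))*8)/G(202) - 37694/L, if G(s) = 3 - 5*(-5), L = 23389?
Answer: -21968850/163723 ≈ -134.18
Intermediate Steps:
G(s) = 28 (G(s) = 3 + 25 = 28)
((16*(-29))*8)/G(202) - 37694/L = ((16*(-29))*8)/28 - 37694/23389 = -464*8*(1/28) - 37694*1/23389 = -3712*1/28 - 37694/23389 = -928/7 - 37694/23389 = -21968850/163723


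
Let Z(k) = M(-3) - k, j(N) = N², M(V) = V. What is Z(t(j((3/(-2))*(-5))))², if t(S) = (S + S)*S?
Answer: 2565321201/64 ≈ 4.0083e+7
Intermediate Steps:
t(S) = 2*S² (t(S) = (2*S)*S = 2*S²)
Z(k) = -3 - k
Z(t(j((3/(-2))*(-5))))² = (-3 - 2*(((3/(-2))*(-5))²)²)² = (-3 - 2*(((3*(-½))*(-5))²)²)² = (-3 - 2*((-3/2*(-5))²)²)² = (-3 - 2*((15/2)²)²)² = (-3 - 2*(225/4)²)² = (-3 - 2*50625/16)² = (-3 - 1*50625/8)² = (-3 - 50625/8)² = (-50649/8)² = 2565321201/64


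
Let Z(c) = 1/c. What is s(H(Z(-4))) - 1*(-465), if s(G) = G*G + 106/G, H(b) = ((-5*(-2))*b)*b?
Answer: 203197/320 ≈ 634.99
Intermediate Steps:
H(b) = 10*b² (H(b) = (10*b)*b = 10*b²)
s(G) = G² + 106/G
s(H(Z(-4))) - 1*(-465) = (106 + (10*(1/(-4))²)³)/((10*(1/(-4))²)) - 1*(-465) = (106 + (10*(-¼)²)³)/((10*(-¼)²)) + 465 = (106 + (10*(1/16))³)/((10*(1/16))) + 465 = (106 + (5/8)³)/(5/8) + 465 = 8*(106 + 125/512)/5 + 465 = (8/5)*(54397/512) + 465 = 54397/320 + 465 = 203197/320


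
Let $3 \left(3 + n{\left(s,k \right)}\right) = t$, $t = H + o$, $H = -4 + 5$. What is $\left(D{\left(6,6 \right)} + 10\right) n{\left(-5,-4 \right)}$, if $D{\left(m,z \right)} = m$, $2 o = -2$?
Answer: $-48$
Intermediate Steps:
$H = 1$
$o = -1$ ($o = \frac{1}{2} \left(-2\right) = -1$)
$t = 0$ ($t = 1 - 1 = 0$)
$n{\left(s,k \right)} = -3$ ($n{\left(s,k \right)} = -3 + \frac{1}{3} \cdot 0 = -3 + 0 = -3$)
$\left(D{\left(6,6 \right)} + 10\right) n{\left(-5,-4 \right)} = \left(6 + 10\right) \left(-3\right) = 16 \left(-3\right) = -48$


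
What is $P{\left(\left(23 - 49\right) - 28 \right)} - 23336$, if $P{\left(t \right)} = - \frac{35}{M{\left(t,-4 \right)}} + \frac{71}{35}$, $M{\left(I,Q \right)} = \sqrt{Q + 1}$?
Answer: $- \frac{816689}{35} + \frac{35 i \sqrt{3}}{3} \approx -23334.0 + 20.207 i$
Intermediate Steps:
$M{\left(I,Q \right)} = \sqrt{1 + Q}$
$P{\left(t \right)} = \frac{71}{35} + \frac{35 i \sqrt{3}}{3}$ ($P{\left(t \right)} = - \frac{35}{\sqrt{1 - 4}} + \frac{71}{35} = - \frac{35}{\sqrt{-3}} + 71 \cdot \frac{1}{35} = - \frac{35}{i \sqrt{3}} + \frac{71}{35} = - 35 \left(- \frac{i \sqrt{3}}{3}\right) + \frac{71}{35} = \frac{35 i \sqrt{3}}{3} + \frac{71}{35} = \frac{71}{35} + \frac{35 i \sqrt{3}}{3}$)
$P{\left(\left(23 - 49\right) - 28 \right)} - 23336 = \left(\frac{71}{35} + \frac{35 i \sqrt{3}}{3}\right) - 23336 = - \frac{816689}{35} + \frac{35 i \sqrt{3}}{3}$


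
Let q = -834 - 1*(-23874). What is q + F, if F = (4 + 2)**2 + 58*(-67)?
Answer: 19190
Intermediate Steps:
q = 23040 (q = -834 + 23874 = 23040)
F = -3850 (F = 6**2 - 3886 = 36 - 3886 = -3850)
q + F = 23040 - 3850 = 19190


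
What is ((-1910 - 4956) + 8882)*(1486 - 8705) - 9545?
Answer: -14563049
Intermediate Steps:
((-1910 - 4956) + 8882)*(1486 - 8705) - 9545 = (-6866 + 8882)*(-7219) - 9545 = 2016*(-7219) - 9545 = -14553504 - 9545 = -14563049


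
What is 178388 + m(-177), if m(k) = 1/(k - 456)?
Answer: 112919603/633 ≈ 1.7839e+5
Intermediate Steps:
m(k) = 1/(-456 + k)
178388 + m(-177) = 178388 + 1/(-456 - 177) = 178388 + 1/(-633) = 178388 - 1/633 = 112919603/633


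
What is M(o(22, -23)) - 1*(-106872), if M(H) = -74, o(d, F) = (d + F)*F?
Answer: 106798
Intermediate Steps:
o(d, F) = F*(F + d) (o(d, F) = (F + d)*F = F*(F + d))
M(o(22, -23)) - 1*(-106872) = -74 - 1*(-106872) = -74 + 106872 = 106798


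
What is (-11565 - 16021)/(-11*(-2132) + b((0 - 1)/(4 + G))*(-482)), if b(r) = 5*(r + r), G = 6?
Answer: -13793/11967 ≈ -1.1526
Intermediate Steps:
b(r) = 10*r (b(r) = 5*(2*r) = 10*r)
(-11565 - 16021)/(-11*(-2132) + b((0 - 1)/(4 + G))*(-482)) = (-11565 - 16021)/(-11*(-2132) + (10*((0 - 1)/(4 + 6)))*(-482)) = -27586/(23452 + (10*(-1/10))*(-482)) = -27586/(23452 - 1*(-482)) = -27586/(23452 + 482) = -27586/23934 = -27586*1/23934 = -13793/11967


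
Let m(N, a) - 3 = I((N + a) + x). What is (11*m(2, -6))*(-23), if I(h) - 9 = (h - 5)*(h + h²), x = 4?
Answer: -3036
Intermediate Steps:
I(h) = 9 + (-5 + h)*(h + h²) (I(h) = 9 + (h - 5)*(h + h²) = 9 + (-5 + h)*(h + h²))
m(N, a) = -8 + (4 + N + a)³ - 5*N - 5*a - 4*(4 + N + a)² (m(N, a) = 3 + (9 + ((N + a) + 4)³ - 5*((N + a) + 4) - 4*((N + a) + 4)²) = 3 + (9 + (4 + N + a)³ - 5*(4 + N + a) - 4*(4 + N + a)²) = 3 + (9 + (4 + N + a)³ + (-20 - 5*N - 5*a) - 4*(4 + N + a)²) = 3 + (-11 + (4 + N + a)³ - 5*N - 5*a - 4*(4 + N + a)²) = -8 + (4 + N + a)³ - 5*N - 5*a - 4*(4 + N + a)²)
(11*m(2, -6))*(-23) = (11*(-8 + (4 + 2 - 6)³ - 5*2 - 5*(-6) - 4*(4 + 2 - 6)²))*(-23) = (11*(-8 + 0³ - 10 + 30 - 4*0²))*(-23) = (11*(-8 + 0 - 10 + 30 - 4*0))*(-23) = (11*(-8 + 0 - 10 + 30 + 0))*(-23) = (11*12)*(-23) = 132*(-23) = -3036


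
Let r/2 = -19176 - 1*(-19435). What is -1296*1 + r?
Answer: -778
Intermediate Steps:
r = 518 (r = 2*(-19176 - 1*(-19435)) = 2*(-19176 + 19435) = 2*259 = 518)
-1296*1 + r = -1296*1 + 518 = -1296 + 518 = -778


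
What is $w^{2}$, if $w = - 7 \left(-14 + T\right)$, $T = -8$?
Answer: $23716$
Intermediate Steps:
$w = 154$ ($w = - 7 \left(-14 - 8\right) = \left(-7\right) \left(-22\right) = 154$)
$w^{2} = 154^{2} = 23716$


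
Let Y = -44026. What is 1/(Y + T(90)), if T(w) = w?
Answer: -1/43936 ≈ -2.2760e-5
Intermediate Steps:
1/(Y + T(90)) = 1/(-44026 + 90) = 1/(-43936) = -1/43936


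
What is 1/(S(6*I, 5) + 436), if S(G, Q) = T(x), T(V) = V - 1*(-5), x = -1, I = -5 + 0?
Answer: 1/440 ≈ 0.0022727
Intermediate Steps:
I = -5
T(V) = 5 + V (T(V) = V + 5 = 5 + V)
S(G, Q) = 4 (S(G, Q) = 5 - 1 = 4)
1/(S(6*I, 5) + 436) = 1/(4 + 436) = 1/440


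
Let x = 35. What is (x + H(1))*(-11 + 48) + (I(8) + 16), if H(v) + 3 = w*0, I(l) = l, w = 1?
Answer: 1208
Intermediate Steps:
H(v) = -3 (H(v) = -3 + 1*0 = -3 + 0 = -3)
(x + H(1))*(-11 + 48) + (I(8) + 16) = (35 - 3)*(-11 + 48) + (8 + 16) = 32*37 + 24 = 1184 + 24 = 1208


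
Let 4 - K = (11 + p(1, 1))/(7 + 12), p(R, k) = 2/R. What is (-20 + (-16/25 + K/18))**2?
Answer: 377641489/902500 ≈ 418.44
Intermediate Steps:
K = 63/19 (K = 4 - (11 + 2/1)/(7 + 12) = 4 - (11 + 2*1)/19 = 4 - (11 + 2)/19 = 4 - 13/19 = 63/19 ≈ 3.3158)
(-20 + (-16/25 + K/18))**2 = (-20 + (-16/25 + (63/19)/18))**2 = (-20 + (-16*1/25 + (63/19)*(1/18)))**2 = (-20 + (-16/25 + 7/38))**2 = (-20 - 433/950)**2 = (-19433/950)**2 = 377641489/902500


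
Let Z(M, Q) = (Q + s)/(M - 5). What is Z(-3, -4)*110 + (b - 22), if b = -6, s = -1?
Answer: 163/4 ≈ 40.750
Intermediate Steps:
Z(M, Q) = (-1 + Q)/(-5 + M) (Z(M, Q) = (Q - 1)/(M - 5) = (-1 + Q)/(-5 + M))
Z(-3, -4)*110 + (b - 22) = ((-1 - 4)/(-5 - 3))*110 + (-6 - 22) = (-5/(-8))*110 - 28 = -⅛*(-5)*110 - 28 = (5/8)*110 - 28 = 275/4 - 28 = 163/4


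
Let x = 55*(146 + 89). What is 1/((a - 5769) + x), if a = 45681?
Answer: 1/52837 ≈ 1.8926e-5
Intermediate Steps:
x = 12925 (x = 55*235 = 12925)
1/((a - 5769) + x) = 1/((45681 - 5769) + 12925) = 1/(39912 + 12925) = 1/52837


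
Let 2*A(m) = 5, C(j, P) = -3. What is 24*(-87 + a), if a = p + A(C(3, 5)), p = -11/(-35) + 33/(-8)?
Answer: -74181/35 ≈ -2119.5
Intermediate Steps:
A(m) = 5/2 (A(m) = (½)*5 = 5/2)
p = -1067/280 (p = -11*(-1/35) + 33*(-⅛) = 11/35 - 33/8 = -1067/280 ≈ -3.8107)
a = -367/280 (a = -1067/280 + 5/2 = -367/280 ≈ -1.3107)
24*(-87 + a) = 24*(-87 - 367/280) = 24*(-24727/280) = -74181/35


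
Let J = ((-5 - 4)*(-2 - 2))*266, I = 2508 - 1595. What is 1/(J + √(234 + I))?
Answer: 9576/91698629 - √1147/91698629 ≈ 0.00010406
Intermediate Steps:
I = 913
J = 9576 (J = -9*(-4)*266 = 36*266 = 9576)
1/(J + √(234 + I)) = 1/(9576 + √(234 + 913)) = 1/(9576 + √1147)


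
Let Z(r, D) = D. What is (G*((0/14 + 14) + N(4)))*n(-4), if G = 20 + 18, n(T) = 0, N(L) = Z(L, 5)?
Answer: 0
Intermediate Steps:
N(L) = 5
G = 38
(G*((0/14 + 14) + N(4)))*n(-4) = (38*((0/14 + 14) + 5))*0 = (38*((0*(1/14) + 14) + 5))*0 = (38*((0 + 14) + 5))*0 = (38*(14 + 5))*0 = (38*19)*0 = 722*0 = 0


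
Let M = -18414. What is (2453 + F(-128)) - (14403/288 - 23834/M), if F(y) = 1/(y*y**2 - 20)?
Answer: 33726198616421/14042663712 ≈ 2401.7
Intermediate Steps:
F(y) = 1/(-20 + y**3) (F(y) = 1/(y**3 - 20) = 1/(-20 + y**3))
(2453 + F(-128)) - (14403/288 - 23834/M) = (2453 + 1/(-20 + (-128)**3)) - (14403/288 - 23834/(-18414)) = (2453 + 1/(-20 - 2097152)) - (14403*(1/288) - 23834*(-1/18414)) = (2453 + 1/(-2097172)) - (4801/96 + 11917/9207) = (2453 - 1/2097172) - 1*15115613/294624 = 5144362915/2097172 - 15115613/294624 = 33726198616421/14042663712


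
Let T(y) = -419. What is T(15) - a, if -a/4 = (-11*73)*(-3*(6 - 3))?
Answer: 28489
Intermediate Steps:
a = -28908 (a = -4*(-11*73)*(-3*(6 - 3)) = -(-3212)*(-3*3) = -(-3212)*(-9) = -4*7227 = -28908)
T(15) - a = -419 - 1*(-28908) = -419 + 28908 = 28489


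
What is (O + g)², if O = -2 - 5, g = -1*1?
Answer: 64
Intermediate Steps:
g = -1
O = -7
(O + g)² = (-7 - 1)² = (-8)² = 64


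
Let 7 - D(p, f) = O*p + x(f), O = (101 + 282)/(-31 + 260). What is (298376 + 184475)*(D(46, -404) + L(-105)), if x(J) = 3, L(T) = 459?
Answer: 42688374059/229 ≈ 1.8641e+8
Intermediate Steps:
O = 383/229 ≈ 1.6725
D(p, f) = 4 - 383*p/229 (D(p, f) = 7 - (383*p/229 + 3) = 7 - (3 + 383*p/229) = 7 + (-3 - 383*p/229) = 4 - 383*p/229)
(298376 + 184475)*(D(46, -404) + L(-105)) = (298376 + 184475)*((4 - 383/229*46) + 459) = 482851*((4 - 17618/229) + 459) = 482851*(-16702/229 + 459) = 482851*(88409/229) = 42688374059/229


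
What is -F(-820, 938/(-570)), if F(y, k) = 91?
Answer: -91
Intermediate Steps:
-F(-820, 938/(-570)) = -1*91 = -91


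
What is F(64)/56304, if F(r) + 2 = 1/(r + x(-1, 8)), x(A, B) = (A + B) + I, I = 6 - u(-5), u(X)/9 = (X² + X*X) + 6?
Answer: -95/2671312 ≈ -3.5563e-5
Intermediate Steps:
u(X) = 54 + 18*X² (u(X) = 9*((X² + X*X) + 6) = 9*((X² + X²) + 6) = 9*(2*X² + 6) = 9*(6 + 2*X²) = 54 + 18*X²)
I = -498 (I = 6 - (54 + 18*(-5)²) = 6 - (54 + 18*25) = 6 - (54 + 450) = 6 - 1*504 = 6 - 504 = -498)
x(A, B) = -498 + A + B (x(A, B) = (A + B) - 498 = -498 + A + B)
F(r) = -2 + 1/(-491 + r) (F(r) = -2 + 1/(r + (-498 - 1 + 8)) = -2 + 1/(r - 491) = -2 + 1/(-491 + r))
F(64)/56304 = ((983 - 2*64)/(-491 + 64))/56304 = ((983 - 128)/(-427))*(1/56304) = -1/427*855*(1/56304) = -855/427*1/56304 = -95/2671312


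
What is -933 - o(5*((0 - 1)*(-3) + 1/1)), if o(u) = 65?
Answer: -998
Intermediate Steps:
-933 - o(5*((0 - 1)*(-3) + 1/1)) = -933 - 1*65 = -933 - 65 = -998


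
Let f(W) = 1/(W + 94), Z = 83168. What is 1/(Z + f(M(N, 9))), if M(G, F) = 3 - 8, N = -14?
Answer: 89/7401953 ≈ 1.2024e-5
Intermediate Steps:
M(G, F) = -5
f(W) = 1/(94 + W)
1/(Z + f(M(N, 9))) = 1/(83168 + 1/(94 - 5)) = 1/(83168 + 1/89) = 1/(7401953/89) = 89/7401953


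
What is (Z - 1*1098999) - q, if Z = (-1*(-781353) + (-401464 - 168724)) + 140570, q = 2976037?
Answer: -3723301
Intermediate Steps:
Z = 351735 (Z = (781353 - 570188) + 140570 = 211165 + 140570 = 351735)
(Z - 1*1098999) - q = (351735 - 1*1098999) - 1*2976037 = (351735 - 1098999) - 2976037 = -747264 - 2976037 = -3723301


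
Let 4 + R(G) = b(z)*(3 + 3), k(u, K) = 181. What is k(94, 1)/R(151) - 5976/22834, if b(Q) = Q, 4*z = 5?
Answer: 587434/11417 ≈ 51.453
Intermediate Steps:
z = 5/4 (z = (¼)*5 = 5/4 ≈ 1.2500)
R(G) = 7/2 (R(G) = -4 + 5*(3 + 3)/4 = -4 + (5/4)*6 = -4 + 15/2 = 7/2)
k(94, 1)/R(151) - 5976/22834 = 181/(7/2) - 5976/22834 = 181*(2/7) - 5976*1/22834 = 362/7 - 2988/11417 = 587434/11417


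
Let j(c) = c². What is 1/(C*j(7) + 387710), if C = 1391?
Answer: 1/455869 ≈ 2.1936e-6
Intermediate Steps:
1/(C*j(7) + 387710) = 1/(1391*7² + 387710) = 1/(1391*49 + 387710) = 1/(68159 + 387710) = 1/455869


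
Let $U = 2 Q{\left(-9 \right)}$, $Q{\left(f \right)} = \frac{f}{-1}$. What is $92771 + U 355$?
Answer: $99161$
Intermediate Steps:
$Q{\left(f \right)} = - f$ ($Q{\left(f \right)} = f \left(-1\right) = - f$)
$U = 18$ ($U = 2 \left(\left(-1\right) \left(-9\right)\right) = 2 \cdot 9 = 18$)
$92771 + U 355 = 92771 + 18 \cdot 355 = 92771 + 6390 = 99161$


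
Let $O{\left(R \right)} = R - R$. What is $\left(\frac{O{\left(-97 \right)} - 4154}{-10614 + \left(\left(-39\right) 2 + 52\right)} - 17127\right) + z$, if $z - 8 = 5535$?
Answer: $- \frac{61624803}{5320} \approx -11584.0$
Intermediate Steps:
$z = 5543$ ($z = 8 + 5535 = 5543$)
$O{\left(R \right)} = 0$
$\left(\frac{O{\left(-97 \right)} - 4154}{-10614 + \left(\left(-39\right) 2 + 52\right)} - 17127\right) + z = \left(\frac{0 - 4154}{-10614 + \left(\left(-39\right) 2 + 52\right)} - 17127\right) + 5543 = \left(- \frac{4154}{-10614 + \left(-78 + 52\right)} - 17127\right) + 5543 = \left(- \frac{4154}{-10614 - 26} - 17127\right) + 5543 = \left(- \frac{4154}{-10640} - 17127\right) + 5543 = \left(\left(-4154\right) \left(- \frac{1}{10640}\right) - 17127\right) + 5543 = \left(\frac{2077}{5320} - 17127\right) + 5543 = - \frac{91113563}{5320} + 5543 = - \frac{61624803}{5320}$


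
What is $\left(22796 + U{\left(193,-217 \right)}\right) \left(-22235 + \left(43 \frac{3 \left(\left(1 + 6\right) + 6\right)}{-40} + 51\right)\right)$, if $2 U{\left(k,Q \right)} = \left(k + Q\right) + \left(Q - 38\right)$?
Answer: $- \frac{40284933581}{80} \approx -5.0356 \cdot 10^{8}$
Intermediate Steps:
$U{\left(k,Q \right)} = -19 + Q + \frac{k}{2}$ ($U{\left(k,Q \right)} = \frac{\left(k + Q\right) + \left(Q - 38\right)}{2} = \frac{\left(Q + k\right) + \left(-38 + Q\right)}{2} = \frac{-38 + k + 2 Q}{2} = -19 + Q + \frac{k}{2}$)
$\left(22796 + U{\left(193,-217 \right)}\right) \left(-22235 + \left(43 \frac{3 \left(\left(1 + 6\right) + 6\right)}{-40} + 51\right)\right) = \left(22796 - \frac{279}{2}\right) \left(-22235 + \left(43 \frac{3 \left(\left(1 + 6\right) + 6\right)}{-40} + 51\right)\right) = \left(22796 - \frac{279}{2}\right) \left(-22235 + \left(43 \cdot 3 \left(7 + 6\right) \left(- \frac{1}{40}\right) + 51\right)\right) = \left(22796 - \frac{279}{2}\right) \left(-22235 + \left(43 \cdot 3 \cdot 13 \left(- \frac{1}{40}\right) + 51\right)\right) = \frac{45313 \left(-22235 + \left(43 \cdot 39 \left(- \frac{1}{40}\right) + 51\right)\right)}{2} = \frac{45313 \left(-22235 + \left(43 \left(- \frac{39}{40}\right) + 51\right)\right)}{2} = \frac{45313 \left(-22235 + \left(- \frac{1677}{40} + 51\right)\right)}{2} = \frac{45313 \left(-22235 + \frac{363}{40}\right)}{2} = \frac{45313}{2} \left(- \frac{889037}{40}\right) = - \frac{40284933581}{80}$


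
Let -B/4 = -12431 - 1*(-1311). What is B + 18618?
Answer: 63098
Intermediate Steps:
B = 44480 (B = -4*(-12431 - 1*(-1311)) = -4*(-12431 + 1311) = -4*(-11120) = 44480)
B + 18618 = 44480 + 18618 = 63098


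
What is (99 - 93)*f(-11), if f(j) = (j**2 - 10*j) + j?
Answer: 1320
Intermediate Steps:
f(j) = j**2 - 9*j
(99 - 93)*f(-11) = (99 - 93)*(-11*(-9 - 11)) = 6*(-11*(-20)) = 6*220 = 1320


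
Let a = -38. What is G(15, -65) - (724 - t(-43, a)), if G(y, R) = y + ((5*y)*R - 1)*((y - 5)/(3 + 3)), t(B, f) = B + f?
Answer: -26750/3 ≈ -8916.7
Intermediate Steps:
G(y, R) = y + (-1 + 5*R*y)*(-⅚ + y/6) (G(y, R) = y + (5*R*y - 1)*((-5 + y)/6) = y + (-1 + 5*R*y)*((-5 + y)*(⅙)) = y + (-1 + 5*R*y)*(-⅚ + y/6))
G(15, -65) - (724 - t(-43, a)) = (⅚ + (⅚)*15 - 25/6*(-65)*15 + (⅚)*(-65)*15²) - (724 - (-43 - 38)) = (⅚ + 25/2 + 8125/2 + (⅚)*(-65)*225) - (724 - 1*(-81)) = (⅚ + 25/2 + 8125/2 - 24375/2) - (724 + 81) = -24335/3 - 1*805 = -24335/3 - 805 = -26750/3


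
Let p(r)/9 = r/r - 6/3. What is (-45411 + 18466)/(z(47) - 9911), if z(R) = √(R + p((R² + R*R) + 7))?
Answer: 267051895/98227883 + 26945*√38/98227883 ≈ 2.7204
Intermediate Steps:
p(r) = -9 (p(r) = 9*(r/r - 6/3) = 9*(1 - 6*⅓) = 9*(1 - 2) = 9*(-1) = -9)
z(R) = √(-9 + R) (z(R) = √(R - 9) = √(-9 + R))
(-45411 + 18466)/(z(47) - 9911) = (-45411 + 18466)/(√(-9 + 47) - 9911) = -26945/(√38 - 9911) = -26945/(-9911 + √38)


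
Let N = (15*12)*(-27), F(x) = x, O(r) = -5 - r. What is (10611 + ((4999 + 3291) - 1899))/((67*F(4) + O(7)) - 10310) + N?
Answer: -24439721/5027 ≈ -4861.7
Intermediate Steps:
N = -4860 (N = 180*(-27) = -4860)
(10611 + ((4999 + 3291) - 1899))/((67*F(4) + O(7)) - 10310) + N = (10611 + ((4999 + 3291) - 1899))/((67*4 + (-5 - 1*7)) - 10310) - 4860 = (10611 + (8290 - 1899))/((268 + (-5 - 7)) - 10310) - 4860 = (10611 + 6391)/((268 - 12) - 10310) - 4860 = 17002/(256 - 10310) - 4860 = 17002/(-10054) - 4860 = 17002*(-1/10054) - 4860 = -8501/5027 - 4860 = -24439721/5027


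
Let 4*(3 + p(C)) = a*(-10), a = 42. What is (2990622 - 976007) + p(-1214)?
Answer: 2014507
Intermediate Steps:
p(C) = -108 (p(C) = -3 + (42*(-10))/4 = -3 + (¼)*(-420) = -3 - 105 = -108)
(2990622 - 976007) + p(-1214) = (2990622 - 976007) - 108 = 2014615 - 108 = 2014507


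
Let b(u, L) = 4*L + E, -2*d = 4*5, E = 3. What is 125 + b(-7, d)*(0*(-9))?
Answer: 125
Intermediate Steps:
d = -10 (d = -2*5 = -½*20 = -10)
b(u, L) = 3 + 4*L (b(u, L) = 4*L + 3 = 3 + 4*L)
125 + b(-7, d)*(0*(-9)) = 125 + (3 + 4*(-10))*(0*(-9)) = 125 + (3 - 40)*0 = 125 - 37*0 = 125 + 0 = 125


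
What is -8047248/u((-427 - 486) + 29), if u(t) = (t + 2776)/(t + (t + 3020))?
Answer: -228980784/43 ≈ -5.3251e+6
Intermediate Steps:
u(t) = (2776 + t)/(3020 + 2*t) (u(t) = (2776 + t)/(t + (3020 + t)) = (2776 + t)/(3020 + 2*t))
-8047248/u((-427 - 486) + 29) = -8047248*2*(1510 + ((-427 - 486) + 29))/(2776 + ((-427 - 486) + 29)) = -8047248*2*(1510 + (-913 + 29))/(2776 + (-913 + 29)) = -8047248*2*(1510 - 884)/(2776 - 884) = -8047248/((½)*1892/626) = -8047248/((½)*(1/626)*1892) = -8047248/473/313 = -8047248*313/473 = -228980784/43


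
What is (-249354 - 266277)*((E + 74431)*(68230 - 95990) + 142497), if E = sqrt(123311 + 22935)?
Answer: 1065325647606753 + 14313916560*sqrt(146246) ≈ 1.0708e+15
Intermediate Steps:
E = sqrt(146246) ≈ 382.42
(-249354 - 266277)*((E + 74431)*(68230 - 95990) + 142497) = (-249354 - 266277)*((sqrt(146246) + 74431)*(68230 - 95990) + 142497) = -515631*((74431 + sqrt(146246))*(-27760) + 142497) = -515631*((-2066204560 - 27760*sqrt(146246)) + 142497) = -515631*(-2066062063 - 27760*sqrt(146246)) = 1065325647606753 + 14313916560*sqrt(146246)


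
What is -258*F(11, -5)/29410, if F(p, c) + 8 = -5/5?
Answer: 1161/14705 ≈ 0.078953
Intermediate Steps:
F(p, c) = -9 (F(p, c) = -8 - 5/5 = -8 - 5*1/5 = -8 - 1 = -9)
-258*F(11, -5)/29410 = -258*(-9)/29410 = 2322*(1/29410) = 1161/14705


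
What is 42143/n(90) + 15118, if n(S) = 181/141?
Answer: 8678521/181 ≈ 47948.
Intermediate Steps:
n(S) = 181/141 (n(S) = 181*(1/141) = 181/141)
42143/n(90) + 15118 = 42143/(181/141) + 15118 = 42143*(141/181) + 15118 = 5942163/181 + 15118 = 8678521/181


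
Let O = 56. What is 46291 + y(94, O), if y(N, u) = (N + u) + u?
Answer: 46497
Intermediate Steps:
y(N, u) = N + 2*u
46291 + y(94, O) = 46291 + (94 + 2*56) = 46291 + (94 + 112) = 46291 + 206 = 46497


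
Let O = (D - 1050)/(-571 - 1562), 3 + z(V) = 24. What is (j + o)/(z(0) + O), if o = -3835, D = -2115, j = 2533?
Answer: -462861/7993 ≈ -57.908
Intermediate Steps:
z(V) = 21 (z(V) = -3 + 24 = 21)
O = 1055/711 (O = (-2115 - 1050)/(-571 - 1562) = -3165/(-2133) = -3165*(-1/2133) = 1055/711 ≈ 1.4838)
(j + o)/(z(0) + O) = (2533 - 3835)/(21 + 1055/711) = -1302/15986/711 = -1302*711/15986 = -462861/7993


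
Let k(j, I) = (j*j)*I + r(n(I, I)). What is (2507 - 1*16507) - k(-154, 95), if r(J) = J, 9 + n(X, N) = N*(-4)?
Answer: -2266631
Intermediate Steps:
n(X, N) = -9 - 4*N (n(X, N) = -9 + N*(-4) = -9 - 4*N)
k(j, I) = -9 - 4*I + I*j² (k(j, I) = (j*j)*I + (-9 - 4*I) = j²*I + (-9 - 4*I) = I*j² + (-9 - 4*I) = -9 - 4*I + I*j²)
(2507 - 1*16507) - k(-154, 95) = (2507 - 1*16507) - (-9 - 4*95 + 95*(-154)²) = (2507 - 16507) - (-9 - 380 + 95*23716) = -14000 - (-9 - 380 + 2253020) = -14000 - 1*2252631 = -14000 - 2252631 = -2266631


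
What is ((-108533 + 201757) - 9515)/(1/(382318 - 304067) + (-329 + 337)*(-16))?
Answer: -727812551/1112903 ≈ -653.98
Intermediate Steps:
((-108533 + 201757) - 9515)/(1/(382318 - 304067) + (-329 + 337)*(-16)) = (93224 - 9515)/(1/78251 + 8*(-16)) = 83709/(1/78251 - 128) = 83709/(-10016127/78251) = 83709*(-78251/10016127) = -727812551/1112903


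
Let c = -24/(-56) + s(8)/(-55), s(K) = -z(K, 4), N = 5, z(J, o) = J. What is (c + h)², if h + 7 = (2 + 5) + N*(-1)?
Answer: 2903616/148225 ≈ 19.589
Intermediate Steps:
h = -5 (h = -7 + ((2 + 5) + 5*(-1)) = -7 + (7 - 5) = -7 + 2 = -5)
s(K) = -K
c = 221/385 (c = -24/(-56) - 1*8/(-55) = -24*(-1/56) - 8*(-1/55) = 3/7 + 8/55 = 221/385 ≈ 0.57403)
(c + h)² = (221/385 - 5)² = (-1704/385)² = 2903616/148225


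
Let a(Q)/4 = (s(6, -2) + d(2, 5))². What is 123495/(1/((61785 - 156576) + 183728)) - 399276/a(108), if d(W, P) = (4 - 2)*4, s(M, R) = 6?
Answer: 2152721763921/196 ≈ 1.0983e+10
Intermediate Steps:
d(W, P) = 8 (d(W, P) = 2*4 = 8)
a(Q) = 784 (a(Q) = 4*(6 + 8)² = 4*14² = 4*196 = 784)
123495/(1/((61785 - 156576) + 183728)) - 399276/a(108) = 123495/(1/((61785 - 156576) + 183728)) - 399276/784 = 123495/(1/(-94791 + 183728)) - 399276*1/784 = 123495/(1/88937) - 99819/196 = 123495*88937 - 99819/196 = 10983274815 - 99819/196 = 2152721763921/196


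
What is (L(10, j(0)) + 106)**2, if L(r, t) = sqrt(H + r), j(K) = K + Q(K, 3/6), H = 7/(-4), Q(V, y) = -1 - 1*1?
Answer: (212 + sqrt(33))**2/4 ≈ 11853.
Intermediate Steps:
Q(V, y) = -2 (Q(V, y) = -1 - 1 = -2)
H = -7/4 (H = 7*(-1/4) = -7/4 ≈ -1.7500)
j(K) = -2 + K (j(K) = K - 2 = -2 + K)
L(r, t) = sqrt(-7/4 + r)
(L(10, j(0)) + 106)**2 = (sqrt(-7 + 4*10)/2 + 106)**2 = (sqrt(-7 + 40)/2 + 106)**2 = (sqrt(33)/2 + 106)**2 = (106 + sqrt(33)/2)**2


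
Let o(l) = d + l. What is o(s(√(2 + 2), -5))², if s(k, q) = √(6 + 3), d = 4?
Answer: 49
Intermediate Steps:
s(k, q) = 3 (s(k, q) = √9 = 3)
o(l) = 4 + l
o(s(√(2 + 2), -5))² = (4 + 3)² = 7² = 49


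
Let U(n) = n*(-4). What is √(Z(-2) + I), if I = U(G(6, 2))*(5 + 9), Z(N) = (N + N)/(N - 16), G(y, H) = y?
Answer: I*√3022/3 ≈ 18.324*I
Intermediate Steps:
U(n) = -4*n
Z(N) = 2*N/(-16 + N) (Z(N) = (2*N)/(-16 + N) = 2*N/(-16 + N))
I = -336 (I = (-4*6)*(5 + 9) = -24*14 = -336)
√(Z(-2) + I) = √(2*(-2)/(-16 - 2) - 336) = √(2*(-2)/(-18) - 336) = √(2*(-2)*(-1/18) - 336) = √(2/9 - 336) = √(-3022/9) = I*√3022/3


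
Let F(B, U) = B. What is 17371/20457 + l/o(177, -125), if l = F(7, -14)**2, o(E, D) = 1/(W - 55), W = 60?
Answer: 5029336/20457 ≈ 245.85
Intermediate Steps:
o(E, D) = 1/5 (o(E, D) = 1/(60 - 55) = 1/5)
l = 49 (l = 7**2 = 49)
17371/20457 + l/o(177, -125) = 17371/20457 + 49/(1/5) = 17371*(1/20457) + 49*5 = 17371/20457 + 245 = 5029336/20457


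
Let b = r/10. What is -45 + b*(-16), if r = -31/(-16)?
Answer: -481/10 ≈ -48.100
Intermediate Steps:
r = 31/16 (r = -31*(-1/16) = 31/16 ≈ 1.9375)
b = 31/160 (b = (31/16)/10 = (31/16)*(⅒) = 31/160 ≈ 0.19375)
-45 + b*(-16) = -45 + (31/160)*(-16) = -45 - 31/10 = -481/10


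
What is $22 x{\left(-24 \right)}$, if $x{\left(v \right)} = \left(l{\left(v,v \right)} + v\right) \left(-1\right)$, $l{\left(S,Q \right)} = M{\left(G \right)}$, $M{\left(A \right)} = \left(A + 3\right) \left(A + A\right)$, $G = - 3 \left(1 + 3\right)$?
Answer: $-4224$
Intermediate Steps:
$G = -12$ ($G = \left(-3\right) 4 = -12$)
$M{\left(A \right)} = 2 A \left(3 + A\right)$ ($M{\left(A \right)} = \left(3 + A\right) 2 A = 2 A \left(3 + A\right)$)
$l{\left(S,Q \right)} = 216$ ($l{\left(S,Q \right)} = 2 \left(-12\right) \left(3 - 12\right) = 2 \left(-12\right) \left(-9\right) = 216$)
$x{\left(v \right)} = -216 - v$ ($x{\left(v \right)} = \left(216 + v\right) \left(-1\right) = -216 - v$)
$22 x{\left(-24 \right)} = 22 \left(-216 - -24\right) = 22 \left(-216 + 24\right) = 22 \left(-192\right) = -4224$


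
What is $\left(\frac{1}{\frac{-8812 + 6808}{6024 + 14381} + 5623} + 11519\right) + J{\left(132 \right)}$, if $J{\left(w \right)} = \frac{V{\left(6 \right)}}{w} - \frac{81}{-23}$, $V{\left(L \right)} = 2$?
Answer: $\frac{2006859564826411}{174168202098} \approx 11523.0$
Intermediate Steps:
$J{\left(w \right)} = \frac{81}{23} + \frac{2}{w}$ ($J{\left(w \right)} = \frac{2}{w} - \frac{81}{-23} = \frac{2}{w} - - \frac{81}{23} = \frac{2}{w} + \frac{81}{23} = \frac{81}{23} + \frac{2}{w}$)
$\left(\frac{1}{\frac{-8812 + 6808}{6024 + 14381} + 5623} + 11519\right) + J{\left(132 \right)} = \left(\frac{1}{\frac{-8812 + 6808}{6024 + 14381} + 5623} + 11519\right) + \left(\frac{81}{23} + \frac{2}{132}\right) = \left(\frac{1}{- \frac{2004}{20405} + 5623} + 11519\right) + \left(\frac{81}{23} + 2 \cdot \frac{1}{132}\right) = \left(\frac{1}{\left(-2004\right) \frac{1}{20405} + 5623} + 11519\right) + \left(\frac{81}{23} + \frac{1}{66}\right) = \left(\frac{1}{- \frac{2004}{20405} + 5623} + 11519\right) + \frac{5369}{1518} = \left(\frac{1}{\frac{114735311}{20405}} + 11519\right) + \frac{5369}{1518} = \left(\frac{20405}{114735311} + 11519\right) + \frac{5369}{1518} = \frac{1321636067814}{114735311} + \frac{5369}{1518} = \frac{2006859564826411}{174168202098}$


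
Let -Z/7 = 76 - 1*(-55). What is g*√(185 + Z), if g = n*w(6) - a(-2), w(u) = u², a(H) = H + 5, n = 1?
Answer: 66*I*√183 ≈ 892.83*I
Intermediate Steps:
a(H) = 5 + H
Z = -917 (Z = -7*(76 - 1*(-55)) = -7*(76 + 55) = -7*131 = -917)
g = 33 (g = 1*6² - (5 - 2) = 1*36 - 1*3 = 36 - 3 = 33)
g*√(185 + Z) = 33*√(185 - 917) = 33*√(-732) = 33*(2*I*√183) = 66*I*√183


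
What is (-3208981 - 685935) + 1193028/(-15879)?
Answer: -20616188064/5293 ≈ -3.8950e+6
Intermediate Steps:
(-3208981 - 685935) + 1193028/(-15879) = -3894916 + 1193028*(-1/15879) = -3894916 - 397676/5293 = -20616188064/5293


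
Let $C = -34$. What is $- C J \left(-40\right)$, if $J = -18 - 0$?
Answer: $24480$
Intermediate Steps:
$J = -18$ ($J = -18 + 0 = -18$)
$- C J \left(-40\right) = - \left(-34\right) \left(-18\right) \left(-40\right) = - 612 \left(-40\right) = \left(-1\right) \left(-24480\right) = 24480$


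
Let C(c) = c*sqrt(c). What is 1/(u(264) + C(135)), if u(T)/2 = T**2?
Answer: 15488/2158629921 - 5*sqrt(15)/239847769 ≈ 7.0942e-6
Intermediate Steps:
C(c) = c**(3/2)
u(T) = 2*T**2
1/(u(264) + C(135)) = 1/(2*264**2 + 135**(3/2)) = 1/(2*69696 + 405*sqrt(15)) = 1/(139392 + 405*sqrt(15))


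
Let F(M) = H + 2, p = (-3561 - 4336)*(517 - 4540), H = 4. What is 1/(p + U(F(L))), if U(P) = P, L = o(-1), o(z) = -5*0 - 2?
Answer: 1/31769637 ≈ 3.1477e-8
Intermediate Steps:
o(z) = -2 (o(z) = 0 - 2 = -2)
L = -2
p = 31769631 (p = -7897*(-4023) = 31769631)
F(M) = 6 (F(M) = 4 + 2 = 6)
1/(p + U(F(L))) = 1/(31769631 + 6) = 1/31769637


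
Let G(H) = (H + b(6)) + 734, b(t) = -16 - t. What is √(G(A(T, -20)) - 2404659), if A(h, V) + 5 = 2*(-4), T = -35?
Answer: 2*I*√600990 ≈ 1550.5*I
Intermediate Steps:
A(h, V) = -13 (A(h, V) = -5 + 2*(-4) = -5 - 8 = -13)
G(H) = 712 + H (G(H) = (H + (-16 - 1*6)) + 734 = (H + (-16 - 6)) + 734 = (H - 22) + 734 = (-22 + H) + 734 = 712 + H)
√(G(A(T, -20)) - 2404659) = √((712 - 13) - 2404659) = √(699 - 2404659) = √(-2403960) = 2*I*√600990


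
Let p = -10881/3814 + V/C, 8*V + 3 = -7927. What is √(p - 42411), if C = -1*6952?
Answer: I*√7454648644184350510/13257464 ≈ 205.95*I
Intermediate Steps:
V = -3965/4 (V = -3/8 + (⅛)*(-7927) = -3/8 - 7927/8 = -3965/4 ≈ -991.25)
C = -6952
p = -143728169/53029856 (p = -10881/3814 - 3965/4/(-6952) = -10881*1/3814 - 3965/4*(-1/6952) = -10881/3814 + 3965/27808 = -143728169/53029856 ≈ -2.7103)
√(p - 42411) = √(-143728169/53029856 - 42411) = √(-2249192950985/53029856) = I*√7454648644184350510/13257464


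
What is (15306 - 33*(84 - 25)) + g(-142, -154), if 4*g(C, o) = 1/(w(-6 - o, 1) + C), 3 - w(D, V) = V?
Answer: 7481039/560 ≈ 13359.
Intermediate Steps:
w(D, V) = 3 - V
g(C, o) = 1/(4*(2 + C)) (g(C, o) = 1/(4*((3 - 1*1) + C)) = 1/(4*((3 - 1) + C)) = 1/(4*(2 + C)))
(15306 - 33*(84 - 25)) + g(-142, -154) = (15306 - 33*(84 - 25)) + 1/(4*(2 - 142)) = (15306 - 33*59) + (¼)/(-140) = (15306 - 1947) + (¼)*(-1/140) = 13359 - 1/560 = 7481039/560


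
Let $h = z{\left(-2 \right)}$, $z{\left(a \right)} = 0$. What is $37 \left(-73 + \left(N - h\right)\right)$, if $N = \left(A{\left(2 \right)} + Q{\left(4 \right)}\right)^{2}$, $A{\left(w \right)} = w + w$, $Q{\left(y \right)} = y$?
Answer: $-333$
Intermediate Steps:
$A{\left(w \right)} = 2 w$
$N = 64$ ($N = \left(2 \cdot 2 + 4\right)^{2} = \left(4 + 4\right)^{2} = 8^{2} = 64$)
$h = 0$
$37 \left(-73 + \left(N - h\right)\right) = 37 \left(-73 + \left(64 - 0\right)\right) = 37 \left(-73 + \left(64 + 0\right)\right) = 37 \left(-73 + 64\right) = 37 \left(-9\right) = -333$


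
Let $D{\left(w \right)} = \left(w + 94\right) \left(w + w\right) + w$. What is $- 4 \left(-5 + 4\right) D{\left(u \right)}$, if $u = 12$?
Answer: $10224$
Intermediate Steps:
$D{\left(w \right)} = w + 2 w \left(94 + w\right)$ ($D{\left(w \right)} = \left(94 + w\right) 2 w + w = 2 w \left(94 + w\right) + w = w + 2 w \left(94 + w\right)$)
$- 4 \left(-5 + 4\right) D{\left(u \right)} = - 4 \left(-5 + 4\right) 12 \left(189 + 2 \cdot 12\right) = \left(-4\right) \left(-1\right) 12 \left(189 + 24\right) = 4 \cdot 12 \cdot 213 = 4 \cdot 2556 = 10224$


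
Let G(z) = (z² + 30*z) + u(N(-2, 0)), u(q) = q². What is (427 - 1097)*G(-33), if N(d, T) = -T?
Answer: -66330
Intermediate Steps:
G(z) = z² + 30*z (G(z) = (z² + 30*z) + (-1*0)² = (z² + 30*z) + 0² = (z² + 30*z) + 0 = z² + 30*z)
(427 - 1097)*G(-33) = (427 - 1097)*(-33*(30 - 33)) = -(-22110)*(-3) = -670*99 = -66330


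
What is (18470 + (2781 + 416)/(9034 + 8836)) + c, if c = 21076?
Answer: 706690217/17870 ≈ 39546.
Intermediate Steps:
(18470 + (2781 + 416)/(9034 + 8836)) + c = (18470 + (2781 + 416)/(9034 + 8836)) + 21076 = (18470 + 3197/17870) + 21076 = 330062097/17870 + 21076 = 706690217/17870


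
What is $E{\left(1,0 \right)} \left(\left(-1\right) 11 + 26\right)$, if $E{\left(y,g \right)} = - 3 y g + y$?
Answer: $15$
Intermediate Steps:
$E{\left(y,g \right)} = y - 3 g y$ ($E{\left(y,g \right)} = - 3 g y + y = y - 3 g y$)
$E{\left(1,0 \right)} \left(\left(-1\right) 11 + 26\right) = 1 \left(1 - 0\right) \left(\left(-1\right) 11 + 26\right) = 1 \left(1 + 0\right) \left(-11 + 26\right) = 1 \cdot 1 \cdot 15 = 1 \cdot 15 = 15$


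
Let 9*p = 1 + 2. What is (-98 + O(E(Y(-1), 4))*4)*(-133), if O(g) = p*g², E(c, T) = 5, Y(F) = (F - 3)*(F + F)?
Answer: 25802/3 ≈ 8600.7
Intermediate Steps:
p = ⅓ (p = (1 + 2)/9 = (⅑)*3 = ⅓ ≈ 0.33333)
Y(F) = 2*F*(-3 + F) (Y(F) = (-3 + F)*(2*F) = 2*F*(-3 + F))
O(g) = g²/3
(-98 + O(E(Y(-1), 4))*4)*(-133) = (-98 + ((⅓)*5²)*4)*(-133) = (-98 + ((⅓)*25)*4)*(-133) = (-98 + (25/3)*4)*(-133) = (-98 + 100/3)*(-133) = -194/3*(-133) = 25802/3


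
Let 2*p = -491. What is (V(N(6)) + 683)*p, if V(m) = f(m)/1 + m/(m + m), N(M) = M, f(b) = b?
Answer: -677089/4 ≈ -1.6927e+5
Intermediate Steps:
p = -491/2 (p = (½)*(-491) = -491/2 ≈ -245.50)
V(m) = ½ + m (V(m) = m/1 + m/(m + m) = m*1 + m/((2*m)) = m + m*(1/(2*m)) = m + ½ = ½ + m)
(V(N(6)) + 683)*p = ((½ + 6) + 683)*(-491/2) = (13/2 + 683)*(-491/2) = (1379/2)*(-491/2) = -677089/4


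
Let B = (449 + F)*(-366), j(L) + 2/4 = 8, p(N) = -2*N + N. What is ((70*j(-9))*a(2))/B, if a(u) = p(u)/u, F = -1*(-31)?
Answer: 35/11712 ≈ 0.0029884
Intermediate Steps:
p(N) = -N
j(L) = 15/2 (j(L) = -½ + 8 = 15/2)
F = 31
a(u) = -1 (a(u) = (-u)/u = -1)
B = -175680 (B = (449 + 31)*(-366) = 480*(-366) = -175680)
((70*j(-9))*a(2))/B = ((70*(15/2))*(-1))/(-175680) = (525*(-1))*(-1/175680) = -525*(-1/175680) = 35/11712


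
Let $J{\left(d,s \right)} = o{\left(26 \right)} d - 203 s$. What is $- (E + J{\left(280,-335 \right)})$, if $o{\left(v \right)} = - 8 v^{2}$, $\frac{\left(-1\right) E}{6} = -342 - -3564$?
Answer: $1465567$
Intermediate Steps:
$E = -19332$ ($E = - 6 \left(-342 - -3564\right) = - 6 \left(-342 + 3564\right) = \left(-6\right) 3222 = -19332$)
$J{\left(d,s \right)} = - 5408 d - 203 s$ ($J{\left(d,s \right)} = - 8 \cdot 26^{2} d - 203 s = \left(-8\right) 676 d - 203 s = - 5408 d - 203 s$)
$- (E + J{\left(280,-335 \right)}) = - (-19332 - 1446235) = \left(-1\right) \left(-1465567\right) = 1465567$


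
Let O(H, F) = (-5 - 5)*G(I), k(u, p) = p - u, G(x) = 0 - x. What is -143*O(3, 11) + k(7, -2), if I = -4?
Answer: 5711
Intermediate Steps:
G(x) = -x
O(H, F) = -40 (O(H, F) = (-5 - 5)*(-1*(-4)) = -10*4 = -40)
-143*O(3, 11) + k(7, -2) = -143*(-40) + (-2 - 1*7) = 5720 + (-2 - 7) = 5720 - 9 = 5711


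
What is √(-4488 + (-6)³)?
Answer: 28*I*√6 ≈ 68.586*I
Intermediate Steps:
√(-4488 + (-6)³) = √(-4488 - 216) = √(-4704) = 28*I*√6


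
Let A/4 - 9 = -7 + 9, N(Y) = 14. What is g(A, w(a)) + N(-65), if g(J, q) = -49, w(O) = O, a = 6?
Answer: -35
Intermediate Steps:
A = 44 (A = 36 + 4*(-7 + 9) = 36 + 4*2 = 36 + 8 = 44)
g(A, w(a)) + N(-65) = -49 + 14 = -35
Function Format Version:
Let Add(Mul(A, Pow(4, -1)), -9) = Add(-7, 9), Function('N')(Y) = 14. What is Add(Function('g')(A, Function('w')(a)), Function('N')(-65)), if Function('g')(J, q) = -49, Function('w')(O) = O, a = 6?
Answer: -35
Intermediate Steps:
A = 44 (A = Add(36, Mul(4, Add(-7, 9))) = Add(36, Mul(4, 2)) = Add(36, 8) = 44)
Add(Function('g')(A, Function('w')(a)), Function('N')(-65)) = Add(-49, 14) = -35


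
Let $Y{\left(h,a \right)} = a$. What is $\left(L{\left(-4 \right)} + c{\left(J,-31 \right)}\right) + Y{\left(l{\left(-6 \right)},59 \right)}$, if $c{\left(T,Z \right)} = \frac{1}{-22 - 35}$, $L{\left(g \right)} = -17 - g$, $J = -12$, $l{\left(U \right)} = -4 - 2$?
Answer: $\frac{2621}{57} \approx 45.982$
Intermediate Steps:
$l{\left(U \right)} = -6$ ($l{\left(U \right)} = -4 - 2 = -6$)
$c{\left(T,Z \right)} = - \frac{1}{57}$ ($c{\left(T,Z \right)} = \frac{1}{-57} = - \frac{1}{57}$)
$\left(L{\left(-4 \right)} + c{\left(J,-31 \right)}\right) + Y{\left(l{\left(-6 \right)},59 \right)} = \left(\left(-17 - -4\right) - \frac{1}{57}\right) + 59 = \left(\left(-17 + 4\right) - \frac{1}{57}\right) + 59 = \left(-13 - \frac{1}{57}\right) + 59 = - \frac{742}{57} + 59 = \frac{2621}{57}$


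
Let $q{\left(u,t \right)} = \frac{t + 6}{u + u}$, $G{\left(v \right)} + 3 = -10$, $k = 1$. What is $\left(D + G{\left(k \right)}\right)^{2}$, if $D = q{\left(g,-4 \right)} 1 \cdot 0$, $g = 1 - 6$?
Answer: $169$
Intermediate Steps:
$g = -5$ ($g = 1 - 6 = -5$)
$G{\left(v \right)} = -13$ ($G{\left(v \right)} = -3 - 10 = -13$)
$q{\left(u,t \right)} = \frac{6 + t}{2 u}$
$D = 0$ ($D = \frac{6 - 4}{2 \left(-5\right)} 1 \cdot 0 = \frac{1}{2} \left(- \frac{1}{5}\right) 2 \cdot 1 \cdot 0 = \left(- \frac{1}{5}\right) 1 \cdot 0 = \left(- \frac{1}{5}\right) 0 = 0$)
$\left(D + G{\left(k \right)}\right)^{2} = \left(0 - 13\right)^{2} = \left(-13\right)^{2} = 169$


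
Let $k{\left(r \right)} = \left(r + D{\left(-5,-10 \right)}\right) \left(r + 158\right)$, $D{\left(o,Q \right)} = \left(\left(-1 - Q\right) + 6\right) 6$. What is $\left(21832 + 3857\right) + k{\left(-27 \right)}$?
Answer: $33942$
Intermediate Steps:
$D{\left(o,Q \right)} = 30 - 6 Q$ ($D{\left(o,Q \right)} = \left(5 - Q\right) 6 = 30 - 6 Q$)
$k{\left(r \right)} = \left(90 + r\right) \left(158 + r\right)$ ($k{\left(r \right)} = \left(r + \left(30 - -60\right)\right) \left(r + 158\right) = \left(r + \left(30 + 60\right)\right) \left(158 + r\right) = \left(r + 90\right) \left(158 + r\right) = \left(90 + r\right) \left(158 + r\right)$)
$\left(21832 + 3857\right) + k{\left(-27 \right)} = \left(21832 + 3857\right) + \left(14220 + \left(-27\right)^{2} + 248 \left(-27\right)\right) = 25689 + \left(14220 + 729 - 6696\right) = 25689 + 8253 = 33942$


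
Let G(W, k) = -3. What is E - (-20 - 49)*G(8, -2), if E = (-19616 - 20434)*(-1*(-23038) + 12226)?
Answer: -1412323407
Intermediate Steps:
E = -1412323200 (E = -40050*(23038 + 12226) = -40050*35264 = -1412323200)
E - (-20 - 49)*G(8, -2) = -1412323200 - (-20 - 49)*(-3) = -1412323200 - (-69)*(-3) = -1412323200 - 1*207 = -1412323200 - 207 = -1412323407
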